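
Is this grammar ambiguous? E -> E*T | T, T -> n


precedence layered via separate nonterminal T: deterministic
Unambiguous


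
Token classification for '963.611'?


Pattern: digits with a decimal point
Type: FLOAT_LITERAL


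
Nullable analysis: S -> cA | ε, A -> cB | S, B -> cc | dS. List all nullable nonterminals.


A nonterminal is nullable iff some alternative derives ε (directly, or every symbol in it is nullable)
Nullable: {A, S}


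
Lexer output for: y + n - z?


Scan left to right, longest-match per lexeme
Tokens: ID(y), OP(+), ID(n), OP(-), ID(z)


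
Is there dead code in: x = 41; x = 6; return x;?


first assignment to x is overwritten before any read
Dead: 'x = 41'


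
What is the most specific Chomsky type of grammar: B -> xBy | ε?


Single nonterminal LHS, but x^n y^n is not regular
Classification: Type 2 (Context-Free)


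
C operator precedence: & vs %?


'%' is multiplicative (level 10); '&' is bitwise AND (level 5)
Higher level binds tighter
'%' has higher precedence than '&'


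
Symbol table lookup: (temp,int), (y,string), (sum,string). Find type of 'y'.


Lookup 'y' → type string


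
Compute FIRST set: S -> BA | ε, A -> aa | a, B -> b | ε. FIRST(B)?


Per alternative of B: FIRST(b) = {b}; FIRST(ε) = {ε}
FIRST(B) = {b, ε}


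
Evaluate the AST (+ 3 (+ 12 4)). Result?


Evaluate inner: (+ 12 4) = 16
Evaluate root: (+ 3 16) = 19
Result: 19


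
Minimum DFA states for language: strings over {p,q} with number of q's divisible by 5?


Track (count of q) mod 5: states 0..4, accept at 0
Minimal DFA: 5 states


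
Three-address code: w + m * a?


Break into single-operator statements:
t1 = m * a
t2 = w + t1


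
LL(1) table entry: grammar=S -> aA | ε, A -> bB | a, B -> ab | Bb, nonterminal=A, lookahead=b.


For [A, b]: 'b' ∈ FIRST(bB)
Entry: A -> bB


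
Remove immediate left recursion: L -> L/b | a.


Left-recursive alternatives: L/b; non-recursive: a
Introduce L': L -> aL', L' -> /bL' | ε


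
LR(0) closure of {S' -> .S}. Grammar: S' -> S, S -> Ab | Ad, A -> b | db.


Start: S' -> .S
For each item with dot before a nonterminal B, add B -> .γ for every B-production
Closure: [S' -> .S, S -> .Ab, S -> .Ad, A -> .b, A -> .db]


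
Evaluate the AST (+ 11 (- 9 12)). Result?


Evaluate inner: (- 9 12) = -3
Evaluate root: (+ 11 -3) = 8
Result: 8


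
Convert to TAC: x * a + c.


Break into single-operator statements:
t1 = x * a
t2 = t1 + c


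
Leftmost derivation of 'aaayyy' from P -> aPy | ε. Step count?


Derivation: P => aPy => aaPyy => aaaPyyy => aaayyy
Steps: 4


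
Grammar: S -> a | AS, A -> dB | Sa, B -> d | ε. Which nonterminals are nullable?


A nonterminal is nullable iff some alternative derives ε (directly, or every symbol in it is nullable)
Nullable: {B}


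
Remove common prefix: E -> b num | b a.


Common prefix: 'b'
Factored: E -> b E', E' -> num | a


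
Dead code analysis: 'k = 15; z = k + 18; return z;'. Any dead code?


k is read by z's definition; z is returned
No dead code


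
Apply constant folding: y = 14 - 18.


14 - 18 = -4 at compile time
Optimized: y = -4


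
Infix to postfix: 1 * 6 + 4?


Left to right (same or higher precedence on left)
Postfix: 1 6 * 4 +


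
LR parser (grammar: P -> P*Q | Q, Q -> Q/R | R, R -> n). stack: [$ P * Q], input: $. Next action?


handle 'P*Q' on top; lookahead ∈ FOLLOW(P) = {*, $}
Action: reduce (P -> P*Q)


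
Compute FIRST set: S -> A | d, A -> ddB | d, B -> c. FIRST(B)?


Per alternative of B: FIRST(c) = {c}
FIRST(B) = {c}


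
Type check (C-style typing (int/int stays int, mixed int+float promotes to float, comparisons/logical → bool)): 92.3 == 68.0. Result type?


Operand types: float == float
Rule: comparison yields bool
Result type: bool


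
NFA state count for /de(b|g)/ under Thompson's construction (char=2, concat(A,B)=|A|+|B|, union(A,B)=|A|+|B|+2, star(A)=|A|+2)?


Syntax tree has 4 char leaf(s), 1 union(s), 0 star(s)
chars contribute 4×2 = 8; each union adds +2; each star adds +2
Total: 8 + 2 + 0 = 10 states


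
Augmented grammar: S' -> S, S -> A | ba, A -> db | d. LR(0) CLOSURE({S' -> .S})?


Start: S' -> .S
For each item with dot before a nonterminal B, add B -> .γ for every B-production
Closure: [S' -> .S, S -> .A, S -> .ba, A -> .db, A -> .d]


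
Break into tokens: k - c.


Scan left to right, longest-match per lexeme
Tokens: ID(k), OP(-), ID(c)


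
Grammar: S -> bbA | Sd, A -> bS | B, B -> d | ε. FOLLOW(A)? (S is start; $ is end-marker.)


$ ∈ FOLLOW(S). For each A -> αBβ: add FIRST(β)\{ε} to FOLLOW(B); if β nullable, add FOLLOW(A).
FOLLOW(A) = {$, d}


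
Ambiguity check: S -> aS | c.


right-linear, alternatives start with distinct terminals 'a' vs 'c': unique leftmost derivation
Unambiguous


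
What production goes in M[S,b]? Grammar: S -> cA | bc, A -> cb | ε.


For [S, b]: 'b' ∈ FIRST(bc)
Entry: S -> bc


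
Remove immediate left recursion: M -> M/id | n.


Left-recursive alternatives: M/id; non-recursive: n
Introduce M': M -> nM', M' -> /idM' | ε


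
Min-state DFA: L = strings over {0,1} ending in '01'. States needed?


Track the longest suffix of input matching a prefix of '01': 3 classes (prefixes of length 0..2)
Minimal DFA: 3 states


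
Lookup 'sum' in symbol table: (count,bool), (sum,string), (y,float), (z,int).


Lookup 'sum' → type string


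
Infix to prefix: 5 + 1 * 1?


'*' binds tighter: tree is (+ 5 (* 1 1))
Prefix: + 5 * 1 1


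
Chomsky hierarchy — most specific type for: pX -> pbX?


LHS has context (more than one symbol) and |LHS| ≤ |RHS|
Classification: Type 1 (Context-Sensitive)


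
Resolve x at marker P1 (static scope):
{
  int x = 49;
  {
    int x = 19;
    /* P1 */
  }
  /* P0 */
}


x declared in the same block as P1
x = 19


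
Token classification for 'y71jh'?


Pattern: letter/underscore followed by alphanumerics, not a keyword
Type: IDENTIFIER


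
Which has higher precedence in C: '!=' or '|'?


'!=' is equality (level 6); '|' is bitwise OR (level 3)
Higher level binds tighter
'!=' has higher precedence than '|'


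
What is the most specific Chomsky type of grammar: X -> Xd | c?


Left-linear: every RHS is a terminal or one nonterminal followed by a terminal
Classification: Type 3 (Regular)


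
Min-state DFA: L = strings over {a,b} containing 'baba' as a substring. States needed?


KMP-style automaton: 4 progress states + 1 absorbing accept = 5
Minimal DFA: 5 states


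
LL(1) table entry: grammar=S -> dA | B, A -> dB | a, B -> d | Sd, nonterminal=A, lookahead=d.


For [A, d]: 'd' ∈ FIRST(dB)
Entry: A -> dB


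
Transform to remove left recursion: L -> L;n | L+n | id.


Left-recursive alternatives: L;n, L+n; non-recursive: id
Introduce L': L -> idL', L' -> ;nL' | +nL' | ε


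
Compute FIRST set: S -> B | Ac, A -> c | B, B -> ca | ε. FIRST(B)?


Per alternative of B: FIRST(ca) = {c}; FIRST(ε) = {ε}
FIRST(B) = {c, ε}


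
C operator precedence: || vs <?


'<' is relational (level 7); '||' is logical OR (level 1)
Higher level binds tighter
'<' has higher precedence than '||'


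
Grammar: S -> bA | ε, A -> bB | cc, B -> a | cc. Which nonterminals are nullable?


A nonterminal is nullable iff some alternative derives ε (directly, or every symbol in it is nullable)
Nullable: {S}


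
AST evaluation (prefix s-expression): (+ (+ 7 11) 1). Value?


Evaluate inner: (+ 7 11) = 18
Evaluate root: (+ 18 1) = 19
Result: 19


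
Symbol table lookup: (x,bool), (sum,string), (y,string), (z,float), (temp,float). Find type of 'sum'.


Lookup 'sum' → type string


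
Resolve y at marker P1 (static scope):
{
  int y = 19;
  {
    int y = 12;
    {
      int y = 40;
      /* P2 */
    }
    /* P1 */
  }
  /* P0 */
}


y declared in the same block as P1
y = 12


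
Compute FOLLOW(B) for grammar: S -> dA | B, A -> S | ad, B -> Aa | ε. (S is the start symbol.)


$ ∈ FOLLOW(S). For each A -> αBβ: add FIRST(β)\{ε} to FOLLOW(B); if β nullable, add FOLLOW(A).
FOLLOW(B) = {$, a}


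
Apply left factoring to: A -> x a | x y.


Common prefix: 'x'
Factored: A -> x A', A' -> a | y


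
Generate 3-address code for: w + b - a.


Break into single-operator statements:
t1 = w + b
t2 = t1 - a


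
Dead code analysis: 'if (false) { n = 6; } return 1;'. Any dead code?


condition is constant false, so the whole block is unreachable
Dead: 'if (false) { n = 6; }'


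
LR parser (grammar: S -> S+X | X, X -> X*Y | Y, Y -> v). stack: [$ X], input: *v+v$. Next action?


shift '*' to continue X -> X*Y
Action: shift


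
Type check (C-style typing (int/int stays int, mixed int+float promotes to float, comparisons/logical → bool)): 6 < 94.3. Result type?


Operand types: int < float
Rule: comparison yields bool
Result type: bool


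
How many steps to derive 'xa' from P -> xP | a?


Derivation: P => xP => xa
Steps: 2


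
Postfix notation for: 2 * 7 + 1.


Left to right (same or higher precedence on left)
Postfix: 2 7 * 1 +


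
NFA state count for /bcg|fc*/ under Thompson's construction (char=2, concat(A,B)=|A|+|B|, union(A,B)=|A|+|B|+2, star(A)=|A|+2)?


Syntax tree has 5 char leaf(s), 1 union(s), 1 star(s)
chars contribute 5×2 = 10; each union adds +2; each star adds +2
Total: 10 + 2 + 2 = 14 states


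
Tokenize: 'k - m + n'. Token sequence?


Scan left to right, longest-match per lexeme
Tokens: ID(k), OP(-), ID(m), OP(+), ID(n)


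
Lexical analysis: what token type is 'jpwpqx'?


Pattern: letter/underscore followed by alphanumerics, not a keyword
Type: IDENTIFIER


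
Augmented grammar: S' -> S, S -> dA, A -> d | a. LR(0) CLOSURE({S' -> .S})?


Start: S' -> .S
For each item with dot before a nonterminal B, add B -> .γ for every B-production
Closure: [S' -> .S, S -> .dA]


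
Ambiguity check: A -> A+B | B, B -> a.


precedence layered via separate nonterminal B: deterministic
Unambiguous


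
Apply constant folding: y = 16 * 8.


16 * 8 = 128 at compile time
Optimized: y = 128


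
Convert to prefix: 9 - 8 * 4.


'*' binds tighter: tree is (- 9 (* 8 4))
Prefix: - 9 * 8 4


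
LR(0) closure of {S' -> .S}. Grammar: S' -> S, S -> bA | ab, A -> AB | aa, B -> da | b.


Start: S' -> .S
For each item with dot before a nonterminal B, add B -> .γ for every B-production
Closure: [S' -> .S, S -> .bA, S -> .ab]


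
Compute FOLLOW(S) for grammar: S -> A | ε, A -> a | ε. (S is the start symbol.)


$ ∈ FOLLOW(S). For each A -> αBβ: add FIRST(β)\{ε} to FOLLOW(B); if β nullable, add FOLLOW(A).
FOLLOW(S) = {$}


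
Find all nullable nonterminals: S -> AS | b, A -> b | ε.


A nonterminal is nullable iff some alternative derives ε (directly, or every symbol in it is nullable)
Nullable: {A}


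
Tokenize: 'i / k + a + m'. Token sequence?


Scan left to right, longest-match per lexeme
Tokens: ID(i), OP(/), ID(k), OP(+), ID(a), OP(+), ID(m)


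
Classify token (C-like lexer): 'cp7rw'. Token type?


Pattern: letter/underscore followed by alphanumerics, not a keyword
Type: IDENTIFIER


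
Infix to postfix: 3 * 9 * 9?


Left to right (same or higher precedence on left)
Postfix: 3 9 * 9 *


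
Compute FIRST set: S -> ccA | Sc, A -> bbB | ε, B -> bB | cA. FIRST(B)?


Per alternative of B: FIRST(bB) = {b}; FIRST(cA) = {c}
FIRST(B) = {b, c}


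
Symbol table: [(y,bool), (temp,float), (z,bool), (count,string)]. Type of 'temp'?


Lookup 'temp' → type float


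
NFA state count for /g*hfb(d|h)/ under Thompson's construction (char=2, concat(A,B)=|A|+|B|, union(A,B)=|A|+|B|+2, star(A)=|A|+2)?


Syntax tree has 6 char leaf(s), 1 union(s), 1 star(s)
chars contribute 6×2 = 12; each union adds +2; each star adds +2
Total: 12 + 2 + 2 = 16 states


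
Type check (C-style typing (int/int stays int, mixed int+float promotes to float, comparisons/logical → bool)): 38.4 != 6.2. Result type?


Operand types: float != float
Rule: comparison yields bool
Result type: bool


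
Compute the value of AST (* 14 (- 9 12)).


Evaluate inner: (- 9 12) = -3
Evaluate root: (* 14 -3) = -42
Result: -42


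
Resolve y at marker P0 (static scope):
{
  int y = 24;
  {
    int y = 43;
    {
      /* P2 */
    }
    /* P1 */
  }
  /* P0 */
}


y declared in the same block as P0
y = 24


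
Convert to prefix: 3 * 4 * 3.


left-to-right (same/higher precedence on left): tree is (* (* 3 4) 3)
Prefix: * * 3 4 3


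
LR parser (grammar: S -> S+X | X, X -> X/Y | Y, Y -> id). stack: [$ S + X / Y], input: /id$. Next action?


handle 'X/Y' on top
Action: reduce (X -> X/Y)


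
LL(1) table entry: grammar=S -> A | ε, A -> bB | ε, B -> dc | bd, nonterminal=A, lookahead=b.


For [A, b]: 'b' ∈ FIRST(bB)
Entry: A -> bB


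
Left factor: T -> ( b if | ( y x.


Common prefix: '('
Factored: T -> ( T', T' -> b if | y x


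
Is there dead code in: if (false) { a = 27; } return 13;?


condition is constant false, so the whole block is unreachable
Dead: 'if (false) { a = 27; }'


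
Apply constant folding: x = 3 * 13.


3 * 13 = 39 at compile time
Optimized: x = 39


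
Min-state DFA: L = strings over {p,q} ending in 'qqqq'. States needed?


Track the longest suffix of input matching a prefix of 'qqqq': 5 classes (prefixes of length 0..4)
Minimal DFA: 5 states


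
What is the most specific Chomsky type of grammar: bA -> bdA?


LHS has context (more than one symbol) and |LHS| ≤ |RHS|
Classification: Type 1 (Context-Sensitive)


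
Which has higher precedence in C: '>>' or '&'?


'>>' is shift (level 8); '&' is bitwise AND (level 5)
Higher level binds tighter
'>>' has higher precedence than '&'


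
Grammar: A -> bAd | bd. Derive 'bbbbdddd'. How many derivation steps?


Derivation: A => bAd => bbAdd => bbbAddd => bbbbdddd
Steps: 4


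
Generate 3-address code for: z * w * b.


Break into single-operator statements:
t1 = z * w
t2 = t1 * b


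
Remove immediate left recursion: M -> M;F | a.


Left-recursive alternatives: M;F; non-recursive: a
Introduce M': M -> aM', M' -> ;FM' | ε


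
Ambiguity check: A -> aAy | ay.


balanced a^n…y^n: each string has a unique parse
Unambiguous


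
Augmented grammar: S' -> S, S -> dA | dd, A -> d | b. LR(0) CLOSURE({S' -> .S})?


Start: S' -> .S
For each item with dot before a nonterminal B, add B -> .γ for every B-production
Closure: [S' -> .S, S -> .dA, S -> .dd]


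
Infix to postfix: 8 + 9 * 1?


* has higher precedence, evaluate 9*1 first
Postfix: 8 9 1 * +


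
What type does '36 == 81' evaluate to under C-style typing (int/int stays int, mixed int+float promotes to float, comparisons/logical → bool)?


Operand types: int == int
Rule: comparison yields bool
Result type: bool


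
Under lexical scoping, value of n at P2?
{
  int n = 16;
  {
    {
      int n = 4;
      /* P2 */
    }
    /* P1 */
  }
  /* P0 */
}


n declared in the same block as P2
n = 4


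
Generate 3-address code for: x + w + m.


Break into single-operator statements:
t1 = x + w
t2 = t1 + m


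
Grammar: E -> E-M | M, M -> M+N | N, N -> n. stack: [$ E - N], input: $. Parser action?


'N' (not preceded by M+) is the handle for M -> N
Action: reduce (M -> N)


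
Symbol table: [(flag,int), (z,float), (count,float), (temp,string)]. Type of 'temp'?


Lookup 'temp' → type string


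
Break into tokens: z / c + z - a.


Scan left to right, longest-match per lexeme
Tokens: ID(z), OP(/), ID(c), OP(+), ID(z), OP(-), ID(a)


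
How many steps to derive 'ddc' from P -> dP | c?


Derivation: P => dP => ddP => ddc
Steps: 3


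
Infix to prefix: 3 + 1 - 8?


left-to-right (same/higher precedence on left): tree is (- (+ 3 1) 8)
Prefix: - + 3 1 8


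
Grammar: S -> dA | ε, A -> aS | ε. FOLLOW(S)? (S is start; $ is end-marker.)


$ ∈ FOLLOW(S). For each A -> αBβ: add FIRST(β)\{ε} to FOLLOW(B); if β nullable, add FOLLOW(A).
FOLLOW(S) = {$}


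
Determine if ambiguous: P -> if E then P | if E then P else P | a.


dangling else: 'if E then if E then a else a' parses two ways
Ambiguous


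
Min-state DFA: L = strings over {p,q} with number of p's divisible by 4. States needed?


Track (count of p) mod 4: states 0..3, accept at 0
Minimal DFA: 4 states


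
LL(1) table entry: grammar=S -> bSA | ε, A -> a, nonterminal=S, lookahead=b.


For [S, b]: 'b' ∈ FIRST(bSA)
Entry: S -> bSA


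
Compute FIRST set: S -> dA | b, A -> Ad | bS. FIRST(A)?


Per alternative of A: FIRST(Ad) = {b}; FIRST(bS) = {b}
FIRST(A) = {b}


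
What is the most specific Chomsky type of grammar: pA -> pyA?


LHS has context (more than one symbol) and |LHS| ≤ |RHS|
Classification: Type 1 (Context-Sensitive)


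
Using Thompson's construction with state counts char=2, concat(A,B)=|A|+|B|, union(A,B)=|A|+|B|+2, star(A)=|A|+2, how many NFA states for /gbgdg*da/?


Syntax tree has 7 char leaf(s), 0 union(s), 1 star(s)
chars contribute 7×2 = 14; each union adds +2; each star adds +2
Total: 14 + 0 + 2 = 16 states


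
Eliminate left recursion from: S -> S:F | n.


Left-recursive alternatives: S:F; non-recursive: n
Introduce S': S -> nS', S' -> :FS' | ε


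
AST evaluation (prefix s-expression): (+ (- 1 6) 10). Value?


Evaluate inner: (- 1 6) = -5
Evaluate root: (+ -5 10) = 5
Result: 5


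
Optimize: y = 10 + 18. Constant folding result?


10 + 18 = 28 at compile time
Optimized: y = 28


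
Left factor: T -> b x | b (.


Common prefix: 'b'
Factored: T -> b T', T' -> x | (


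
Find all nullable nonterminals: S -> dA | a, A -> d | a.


A nonterminal is nullable iff some alternative derives ε (directly, or every symbol in it is nullable)
Nullable: {}


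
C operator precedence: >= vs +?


'+' is additive (level 9); '>=' is relational (level 7)
Higher level binds tighter
'+' has higher precedence than '>='


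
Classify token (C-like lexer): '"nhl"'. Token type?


Pattern: double-quoted sequence
Type: STRING_LITERAL


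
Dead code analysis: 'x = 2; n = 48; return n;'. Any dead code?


x is assigned but never read
Dead: 'x = 2'


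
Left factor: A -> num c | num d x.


Common prefix: 'num'
Factored: A -> num A', A' -> c | d x


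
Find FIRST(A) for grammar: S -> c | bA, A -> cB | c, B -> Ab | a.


Per alternative of A: FIRST(cB) = {c}; FIRST(c) = {c}
FIRST(A) = {c}


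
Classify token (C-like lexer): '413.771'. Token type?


Pattern: digits with a decimal point
Type: FLOAT_LITERAL


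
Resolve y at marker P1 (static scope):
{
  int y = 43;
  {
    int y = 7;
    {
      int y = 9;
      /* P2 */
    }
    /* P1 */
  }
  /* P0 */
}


y declared in the same block as P1
y = 7


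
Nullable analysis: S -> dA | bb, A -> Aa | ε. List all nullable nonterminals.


A nonterminal is nullable iff some alternative derives ε (directly, or every symbol in it is nullable)
Nullable: {A}


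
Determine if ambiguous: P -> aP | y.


right-linear, alternatives start with distinct terminals 'a' vs 'y': unique leftmost derivation
Unambiguous


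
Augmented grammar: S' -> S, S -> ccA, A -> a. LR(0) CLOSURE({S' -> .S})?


Start: S' -> .S
For each item with dot before a nonterminal B, add B -> .γ for every B-production
Closure: [S' -> .S, S -> .ccA]


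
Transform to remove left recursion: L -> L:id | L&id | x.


Left-recursive alternatives: L:id, L&id; non-recursive: x
Introduce L': L -> xL', L' -> :idL' | &idL' | ε


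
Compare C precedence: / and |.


'/' is multiplicative (level 10); '|' is bitwise OR (level 3)
Higher level binds tighter
'/' has higher precedence than '|'


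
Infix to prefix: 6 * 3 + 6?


left-to-right (same/higher precedence on left): tree is (+ (* 6 3) 6)
Prefix: + * 6 3 6


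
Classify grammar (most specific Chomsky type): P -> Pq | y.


Left-linear: every RHS is a terminal or one nonterminal followed by a terminal
Classification: Type 3 (Regular)


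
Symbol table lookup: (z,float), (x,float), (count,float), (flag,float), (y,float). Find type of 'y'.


Lookup 'y' → type float


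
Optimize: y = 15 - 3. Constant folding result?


15 - 3 = 12 at compile time
Optimized: y = 12


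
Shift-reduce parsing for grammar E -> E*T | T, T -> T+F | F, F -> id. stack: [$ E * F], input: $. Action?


'F' (not preceded by T+) is the handle for T -> F
Action: reduce (T -> F)


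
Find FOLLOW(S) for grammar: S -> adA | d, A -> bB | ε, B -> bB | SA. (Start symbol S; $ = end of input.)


$ ∈ FOLLOW(S). For each A -> αBβ: add FIRST(β)\{ε} to FOLLOW(B); if β nullable, add FOLLOW(A).
FOLLOW(S) = {$, b}


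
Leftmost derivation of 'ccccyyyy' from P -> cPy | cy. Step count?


Derivation: P => cPy => ccPyy => cccPyyy => ccccyyyy
Steps: 4


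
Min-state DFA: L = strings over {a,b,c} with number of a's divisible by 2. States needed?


Track (count of a) mod 2: states 0..1, accept at 0
Minimal DFA: 2 states


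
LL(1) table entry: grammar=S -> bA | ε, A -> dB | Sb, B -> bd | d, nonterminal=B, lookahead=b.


For [B, b]: 'b' ∈ FIRST(bd)
Entry: B -> bd


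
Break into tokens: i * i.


Scan left to right, longest-match per lexeme
Tokens: ID(i), OP(*), ID(i)


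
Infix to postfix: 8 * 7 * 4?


Left to right (same or higher precedence on left)
Postfix: 8 7 * 4 *


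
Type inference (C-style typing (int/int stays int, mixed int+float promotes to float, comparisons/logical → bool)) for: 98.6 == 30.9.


Operand types: float == float
Rule: comparison yields bool
Result type: bool


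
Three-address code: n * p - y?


Break into single-operator statements:
t1 = n * p
t2 = t1 - y


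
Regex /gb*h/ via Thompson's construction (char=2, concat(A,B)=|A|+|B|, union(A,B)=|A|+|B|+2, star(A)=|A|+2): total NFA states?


Syntax tree has 3 char leaf(s), 0 union(s), 1 star(s)
chars contribute 3×2 = 6; each union adds +2; each star adds +2
Total: 6 + 0 + 2 = 8 states


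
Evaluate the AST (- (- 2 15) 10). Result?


Evaluate inner: (- 2 15) = -13
Evaluate root: (- -13 10) = -23
Result: -23


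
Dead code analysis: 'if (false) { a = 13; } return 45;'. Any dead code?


condition is constant false, so the whole block is unreachable
Dead: 'if (false) { a = 13; }'


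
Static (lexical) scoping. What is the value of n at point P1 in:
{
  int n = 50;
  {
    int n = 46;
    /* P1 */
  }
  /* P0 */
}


n declared in the same block as P1
n = 46


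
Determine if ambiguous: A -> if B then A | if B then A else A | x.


dangling else: 'if B then if B then x else x' parses two ways
Ambiguous


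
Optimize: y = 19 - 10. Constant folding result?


19 - 10 = 9 at compile time
Optimized: y = 9


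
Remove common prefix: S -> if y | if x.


Common prefix: 'if'
Factored: S -> if S', S' -> y | x


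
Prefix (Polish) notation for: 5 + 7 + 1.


left-to-right (same/higher precedence on left): tree is (+ (+ 5 7) 1)
Prefix: + + 5 7 1


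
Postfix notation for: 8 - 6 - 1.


Left to right (same or higher precedence on left)
Postfix: 8 6 - 1 -


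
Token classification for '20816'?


Pattern: digits only
Type: INTEGER_LITERAL


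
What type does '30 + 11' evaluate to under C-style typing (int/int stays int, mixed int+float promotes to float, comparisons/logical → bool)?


Operand types: int + int
Rule: mixed int/float promotes to float; int/int stays int
Result type: int


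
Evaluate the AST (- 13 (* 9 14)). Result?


Evaluate inner: (* 9 14) = 126
Evaluate root: (- 13 126) = -113
Result: -113


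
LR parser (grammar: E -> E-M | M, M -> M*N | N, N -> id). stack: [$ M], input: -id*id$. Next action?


lookahead ∉ {*} so M won't extend; reduce E -> M
Action: reduce (E -> M)


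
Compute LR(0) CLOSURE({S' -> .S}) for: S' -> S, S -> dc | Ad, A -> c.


Start: S' -> .S
For each item with dot before a nonterminal B, add B -> .γ for every B-production
Closure: [S' -> .S, S -> .dc, S -> .Ad, A -> .c]


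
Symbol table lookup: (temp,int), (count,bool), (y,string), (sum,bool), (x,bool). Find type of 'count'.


Lookup 'count' → type bool


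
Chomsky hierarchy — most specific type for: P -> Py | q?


Left-linear: every RHS is a terminal or one nonterminal followed by a terminal
Classification: Type 3 (Regular)


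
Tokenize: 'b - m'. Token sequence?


Scan left to right, longest-match per lexeme
Tokens: ID(b), OP(-), ID(m)


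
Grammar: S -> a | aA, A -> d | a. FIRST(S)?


Per alternative of S: FIRST(a) = {a}; FIRST(aA) = {a}
FIRST(S) = {a}


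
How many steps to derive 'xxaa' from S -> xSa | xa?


Derivation: S => xSa => xxaa
Steps: 2


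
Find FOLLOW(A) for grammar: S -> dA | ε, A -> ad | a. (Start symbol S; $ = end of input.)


$ ∈ FOLLOW(S). For each A -> αBβ: add FIRST(β)\{ε} to FOLLOW(B); if β nullable, add FOLLOW(A).
FOLLOW(A) = {$}


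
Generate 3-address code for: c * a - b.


Break into single-operator statements:
t1 = c * a
t2 = t1 - b


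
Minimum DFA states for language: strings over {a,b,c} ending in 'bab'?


Track the longest suffix of input matching a prefix of 'bab': 4 classes (prefixes of length 0..3)
Minimal DFA: 4 states


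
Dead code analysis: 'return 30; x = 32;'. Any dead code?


statement follows a return and is unreachable
Dead: 'x = 32'


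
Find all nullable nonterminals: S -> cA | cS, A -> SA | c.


A nonterminal is nullable iff some alternative derives ε (directly, or every symbol in it is nullable)
Nullable: {}


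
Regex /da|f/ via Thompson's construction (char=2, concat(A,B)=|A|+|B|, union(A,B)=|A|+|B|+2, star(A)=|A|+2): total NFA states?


Syntax tree has 3 char leaf(s), 1 union(s), 0 star(s)
chars contribute 3×2 = 6; each union adds +2; each star adds +2
Total: 6 + 2 + 0 = 8 states


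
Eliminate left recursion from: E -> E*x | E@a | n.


Left-recursive alternatives: E*x, E@a; non-recursive: n
Introduce E': E -> nE', E' -> *xE' | @aE' | ε


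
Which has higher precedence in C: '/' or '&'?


'/' is multiplicative (level 10); '&' is bitwise AND (level 5)
Higher level binds tighter
'/' has higher precedence than '&'


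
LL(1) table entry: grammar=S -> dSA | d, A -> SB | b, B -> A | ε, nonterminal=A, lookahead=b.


For [A, b]: 'b' ∈ FIRST(b)
Entry: A -> b


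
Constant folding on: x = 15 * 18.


15 * 18 = 270 at compile time
Optimized: x = 270


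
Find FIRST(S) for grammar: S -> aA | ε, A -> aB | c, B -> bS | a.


Per alternative of S: FIRST(aA) = {a}; FIRST(ε) = {ε}
FIRST(S) = {a, ε}


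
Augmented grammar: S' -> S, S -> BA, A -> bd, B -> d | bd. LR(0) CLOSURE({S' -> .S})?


Start: S' -> .S
For each item with dot before a nonterminal B, add B -> .γ for every B-production
Closure: [S' -> .S, S -> .BA, B -> .d, B -> .bd]


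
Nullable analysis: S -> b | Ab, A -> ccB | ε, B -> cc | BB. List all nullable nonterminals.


A nonterminal is nullable iff some alternative derives ε (directly, or every symbol in it is nullable)
Nullable: {A}


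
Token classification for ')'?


Pattern: delimiter/punctuation
Type: PUNCTUATION


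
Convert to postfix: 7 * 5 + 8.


Left to right (same or higher precedence on left)
Postfix: 7 5 * 8 +


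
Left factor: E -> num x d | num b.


Common prefix: 'num'
Factored: E -> num E', E' -> x d | b


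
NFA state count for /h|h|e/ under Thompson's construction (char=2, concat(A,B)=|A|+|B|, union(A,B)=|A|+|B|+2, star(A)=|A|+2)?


Syntax tree has 3 char leaf(s), 2 union(s), 0 star(s)
chars contribute 3×2 = 6; each union adds +2; each star adds +2
Total: 6 + 4 + 0 = 10 states


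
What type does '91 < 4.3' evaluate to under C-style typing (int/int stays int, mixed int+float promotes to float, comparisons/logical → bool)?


Operand types: int < float
Rule: comparison yields bool
Result type: bool


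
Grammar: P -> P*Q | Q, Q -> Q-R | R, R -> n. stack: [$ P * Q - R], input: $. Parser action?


handle 'Q-R' on top
Action: reduce (Q -> Q-R)


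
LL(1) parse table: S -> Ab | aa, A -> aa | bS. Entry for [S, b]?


For [S, b]: 'b' ∈ FIRST(Ab)
Entry: S -> Ab


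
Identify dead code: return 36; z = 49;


statement follows a return and is unreachable
Dead: 'z = 49'


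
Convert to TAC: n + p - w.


Break into single-operator statements:
t1 = n + p
t2 = t1 - w


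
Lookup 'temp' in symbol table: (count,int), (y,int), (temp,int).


Lookup 'temp' → type int


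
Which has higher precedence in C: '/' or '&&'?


'/' is multiplicative (level 10); '&&' is logical AND (level 2)
Higher level binds tighter
'/' has higher precedence than '&&'


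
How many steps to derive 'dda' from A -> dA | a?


Derivation: A => dA => ddA => dda
Steps: 3


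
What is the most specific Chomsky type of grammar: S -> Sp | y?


Left-linear: every RHS is a terminal or one nonterminal followed by a terminal
Classification: Type 3 (Regular)


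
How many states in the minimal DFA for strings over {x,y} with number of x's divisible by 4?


Track (count of x) mod 4: states 0..3, accept at 0
Minimal DFA: 4 states


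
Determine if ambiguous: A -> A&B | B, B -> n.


precedence layered via separate nonterminal B: deterministic
Unambiguous


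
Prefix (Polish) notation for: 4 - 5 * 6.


'*' binds tighter: tree is (- 4 (* 5 6))
Prefix: - 4 * 5 6


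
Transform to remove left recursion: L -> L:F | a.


Left-recursive alternatives: L:F; non-recursive: a
Introduce L': L -> aL', L' -> :FL' | ε


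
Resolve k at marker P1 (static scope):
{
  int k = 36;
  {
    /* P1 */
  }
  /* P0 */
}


P1's block does not declare k; resolves to the enclosing declaration at depth 0
k = 36


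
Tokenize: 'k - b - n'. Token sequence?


Scan left to right, longest-match per lexeme
Tokens: ID(k), OP(-), ID(b), OP(-), ID(n)


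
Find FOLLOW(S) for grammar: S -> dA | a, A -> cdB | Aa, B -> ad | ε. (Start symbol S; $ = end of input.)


$ ∈ FOLLOW(S). For each A -> αBβ: add FIRST(β)\{ε} to FOLLOW(B); if β nullable, add FOLLOW(A).
FOLLOW(S) = {$}


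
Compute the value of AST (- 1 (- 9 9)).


Evaluate inner: (- 9 9) = 0
Evaluate root: (- 1 0) = 1
Result: 1


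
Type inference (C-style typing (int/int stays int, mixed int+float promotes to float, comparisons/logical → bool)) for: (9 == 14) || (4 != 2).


Operand types: bool || bool
Rule: logical operators take bool operands and yield bool
Result type: bool


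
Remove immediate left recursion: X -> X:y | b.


Left-recursive alternatives: X:y; non-recursive: b
Introduce X': X -> bX', X' -> :yX' | ε


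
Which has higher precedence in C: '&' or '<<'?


'<<' is shift (level 8); '&' is bitwise AND (level 5)
Higher level binds tighter
'<<' has higher precedence than '&'


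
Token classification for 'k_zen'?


Pattern: letter/underscore followed by alphanumerics, not a keyword
Type: IDENTIFIER


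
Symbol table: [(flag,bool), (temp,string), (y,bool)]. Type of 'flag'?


Lookup 'flag' → type bool


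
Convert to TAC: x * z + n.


Break into single-operator statements:
t1 = x * z
t2 = t1 + n


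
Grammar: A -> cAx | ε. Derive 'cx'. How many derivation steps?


Derivation: A => cAx => cx
Steps: 2


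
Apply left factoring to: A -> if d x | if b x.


Common prefix: 'if'
Factored: A -> if A', A' -> d x | b x


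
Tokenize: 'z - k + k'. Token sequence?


Scan left to right, longest-match per lexeme
Tokens: ID(z), OP(-), ID(k), OP(+), ID(k)


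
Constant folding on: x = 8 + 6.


8 + 6 = 14 at compile time
Optimized: x = 14


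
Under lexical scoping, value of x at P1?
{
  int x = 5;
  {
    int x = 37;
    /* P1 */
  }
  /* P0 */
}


x declared in the same block as P1
x = 37


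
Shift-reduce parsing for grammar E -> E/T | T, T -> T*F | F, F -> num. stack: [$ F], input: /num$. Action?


'F' (not preceded by T*) is the handle for T -> F
Action: reduce (T -> F)


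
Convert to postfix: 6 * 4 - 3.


Left to right (same or higher precedence on left)
Postfix: 6 4 * 3 -


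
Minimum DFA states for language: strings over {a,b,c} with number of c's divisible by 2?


Track (count of c) mod 2: states 0..1, accept at 0
Minimal DFA: 2 states


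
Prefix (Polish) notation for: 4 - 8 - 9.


left-to-right (same/higher precedence on left): tree is (- (- 4 8) 9)
Prefix: - - 4 8 9


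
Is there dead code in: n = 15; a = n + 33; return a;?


n is read by a's definition; a is returned
No dead code


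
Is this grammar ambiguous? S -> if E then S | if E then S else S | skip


dangling else: 'if E then if E then skip else skip' parses two ways
Ambiguous


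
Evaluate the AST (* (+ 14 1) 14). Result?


Evaluate inner: (+ 14 1) = 15
Evaluate root: (* 15 14) = 210
Result: 210


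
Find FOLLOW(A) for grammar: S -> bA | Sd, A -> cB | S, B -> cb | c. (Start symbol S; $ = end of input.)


$ ∈ FOLLOW(S). For each A -> αBβ: add FIRST(β)\{ε} to FOLLOW(B); if β nullable, add FOLLOW(A).
FOLLOW(A) = {$, d}


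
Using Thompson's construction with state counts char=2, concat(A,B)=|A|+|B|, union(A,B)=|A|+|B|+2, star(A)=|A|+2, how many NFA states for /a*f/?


Syntax tree has 2 char leaf(s), 0 union(s), 1 star(s)
chars contribute 2×2 = 4; each union adds +2; each star adds +2
Total: 4 + 0 + 2 = 6 states


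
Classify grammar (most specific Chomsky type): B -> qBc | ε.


Single nonterminal LHS, but q^n c^n is not regular
Classification: Type 2 (Context-Free)


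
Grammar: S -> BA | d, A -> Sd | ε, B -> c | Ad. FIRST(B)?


Per alternative of B: FIRST(c) = {c}; FIRST(Ad) = {c, d}
FIRST(B) = {c, d}


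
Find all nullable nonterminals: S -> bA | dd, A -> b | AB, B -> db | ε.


A nonterminal is nullable iff some alternative derives ε (directly, or every symbol in it is nullable)
Nullable: {B}


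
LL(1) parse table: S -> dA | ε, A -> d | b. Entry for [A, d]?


For [A, d]: 'd' ∈ FIRST(d)
Entry: A -> d


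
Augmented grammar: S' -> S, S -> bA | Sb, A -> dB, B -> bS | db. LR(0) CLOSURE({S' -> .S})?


Start: S' -> .S
For each item with dot before a nonterminal B, add B -> .γ for every B-production
Closure: [S' -> .S, S -> .bA, S -> .Sb]


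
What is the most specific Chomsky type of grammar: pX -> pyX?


LHS has context (more than one symbol) and |LHS| ≤ |RHS|
Classification: Type 1 (Context-Sensitive)


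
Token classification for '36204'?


Pattern: digits only
Type: INTEGER_LITERAL


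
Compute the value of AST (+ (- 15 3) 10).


Evaluate inner: (- 15 3) = 12
Evaluate root: (+ 12 10) = 22
Result: 22


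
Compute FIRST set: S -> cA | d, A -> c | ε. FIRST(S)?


Per alternative of S: FIRST(cA) = {c}; FIRST(d) = {d}
FIRST(S) = {c, d}


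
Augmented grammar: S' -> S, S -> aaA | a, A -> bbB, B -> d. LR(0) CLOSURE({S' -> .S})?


Start: S' -> .S
For each item with dot before a nonterminal B, add B -> .γ for every B-production
Closure: [S' -> .S, S -> .aaA, S -> .a]


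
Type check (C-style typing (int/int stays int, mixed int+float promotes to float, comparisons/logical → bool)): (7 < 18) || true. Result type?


Operand types: bool || bool
Rule: logical operators take bool operands and yield bool
Result type: bool


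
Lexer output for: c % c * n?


Scan left to right, longest-match per lexeme
Tokens: ID(c), OP(%), ID(c), OP(*), ID(n)


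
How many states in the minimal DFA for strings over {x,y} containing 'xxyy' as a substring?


KMP-style automaton: 4 progress states + 1 absorbing accept = 5
Minimal DFA: 5 states


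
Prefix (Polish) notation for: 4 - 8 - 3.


left-to-right (same/higher precedence on left): tree is (- (- 4 8) 3)
Prefix: - - 4 8 3


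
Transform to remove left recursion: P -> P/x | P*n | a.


Left-recursive alternatives: P/x, P*n; non-recursive: a
Introduce P': P -> aP', P' -> /xP' | *nP' | ε


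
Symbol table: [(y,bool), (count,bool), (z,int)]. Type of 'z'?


Lookup 'z' → type int


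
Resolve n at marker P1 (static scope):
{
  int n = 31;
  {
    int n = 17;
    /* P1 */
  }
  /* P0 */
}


n declared in the same block as P1
n = 17


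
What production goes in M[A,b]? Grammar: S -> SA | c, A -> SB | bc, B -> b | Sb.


For [A, b]: 'b' ∈ FIRST(bc)
Entry: A -> bc


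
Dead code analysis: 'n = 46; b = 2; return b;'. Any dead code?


n is assigned but never read
Dead: 'n = 46'


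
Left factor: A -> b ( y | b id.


Common prefix: 'b'
Factored: A -> b A', A' -> ( y | id


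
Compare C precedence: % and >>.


'%' is multiplicative (level 10); '>>' is shift (level 8)
Higher level binds tighter
'%' has higher precedence than '>>'


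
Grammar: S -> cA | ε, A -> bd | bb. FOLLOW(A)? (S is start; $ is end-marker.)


$ ∈ FOLLOW(S). For each A -> αBβ: add FIRST(β)\{ε} to FOLLOW(B); if β nullable, add FOLLOW(A).
FOLLOW(A) = {$}


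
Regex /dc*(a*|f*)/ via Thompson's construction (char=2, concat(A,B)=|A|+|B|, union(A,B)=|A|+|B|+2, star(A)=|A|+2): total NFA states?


Syntax tree has 4 char leaf(s), 1 union(s), 3 star(s)
chars contribute 4×2 = 8; each union adds +2; each star adds +2
Total: 8 + 2 + 6 = 16 states


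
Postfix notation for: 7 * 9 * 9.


Left to right (same or higher precedence on left)
Postfix: 7 9 * 9 *


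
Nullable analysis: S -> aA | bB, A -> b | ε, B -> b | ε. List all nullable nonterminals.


A nonterminal is nullable iff some alternative derives ε (directly, or every symbol in it is nullable)
Nullable: {A, B}


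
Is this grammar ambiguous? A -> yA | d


right-linear, alternatives start with distinct terminals 'y' vs 'd': unique leftmost derivation
Unambiguous


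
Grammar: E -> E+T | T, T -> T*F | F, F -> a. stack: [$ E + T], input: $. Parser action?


handle 'E+T' on top; lookahead ∈ FOLLOW(E) = {+, $}
Action: reduce (E -> E+T)


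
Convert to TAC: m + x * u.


Break into single-operator statements:
t1 = x * u
t2 = m + t1


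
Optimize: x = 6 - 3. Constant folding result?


6 - 3 = 3 at compile time
Optimized: x = 3


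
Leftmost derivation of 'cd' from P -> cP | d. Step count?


Derivation: P => cP => cd
Steps: 2


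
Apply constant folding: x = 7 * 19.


7 * 19 = 133 at compile time
Optimized: x = 133


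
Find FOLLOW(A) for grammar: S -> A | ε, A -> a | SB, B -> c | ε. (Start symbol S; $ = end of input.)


$ ∈ FOLLOW(S). For each A -> αBβ: add FIRST(β)\{ε} to FOLLOW(B); if β nullable, add FOLLOW(A).
FOLLOW(A) = {$, c}


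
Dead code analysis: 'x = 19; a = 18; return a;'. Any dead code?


x is assigned but never read
Dead: 'x = 19'


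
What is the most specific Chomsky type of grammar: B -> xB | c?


Right-linear: every RHS is a terminal or a terminal followed by one nonterminal
Classification: Type 3 (Regular)


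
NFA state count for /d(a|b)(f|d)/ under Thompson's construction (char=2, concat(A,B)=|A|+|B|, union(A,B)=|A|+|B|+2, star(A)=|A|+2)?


Syntax tree has 5 char leaf(s), 2 union(s), 0 star(s)
chars contribute 5×2 = 10; each union adds +2; each star adds +2
Total: 10 + 4 + 0 = 14 states
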